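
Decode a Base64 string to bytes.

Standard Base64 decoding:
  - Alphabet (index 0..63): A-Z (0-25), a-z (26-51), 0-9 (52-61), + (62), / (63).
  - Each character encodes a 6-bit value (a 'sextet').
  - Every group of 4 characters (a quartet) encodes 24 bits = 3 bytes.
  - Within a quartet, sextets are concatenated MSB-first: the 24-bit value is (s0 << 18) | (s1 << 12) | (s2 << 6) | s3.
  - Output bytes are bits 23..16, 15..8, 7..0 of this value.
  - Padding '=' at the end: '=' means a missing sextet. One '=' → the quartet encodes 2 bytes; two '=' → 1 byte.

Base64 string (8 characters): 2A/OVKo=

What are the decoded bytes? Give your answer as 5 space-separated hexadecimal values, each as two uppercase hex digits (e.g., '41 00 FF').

After char 0 ('2'=54): chars_in_quartet=1 acc=0x36 bytes_emitted=0
After char 1 ('A'=0): chars_in_quartet=2 acc=0xD80 bytes_emitted=0
After char 2 ('/'=63): chars_in_quartet=3 acc=0x3603F bytes_emitted=0
After char 3 ('O'=14): chars_in_quartet=4 acc=0xD80FCE -> emit D8 0F CE, reset; bytes_emitted=3
After char 4 ('V'=21): chars_in_quartet=1 acc=0x15 bytes_emitted=3
After char 5 ('K'=10): chars_in_quartet=2 acc=0x54A bytes_emitted=3
After char 6 ('o'=40): chars_in_quartet=3 acc=0x152A8 bytes_emitted=3
Padding '=': partial quartet acc=0x152A8 -> emit 54 AA; bytes_emitted=5

Answer: D8 0F CE 54 AA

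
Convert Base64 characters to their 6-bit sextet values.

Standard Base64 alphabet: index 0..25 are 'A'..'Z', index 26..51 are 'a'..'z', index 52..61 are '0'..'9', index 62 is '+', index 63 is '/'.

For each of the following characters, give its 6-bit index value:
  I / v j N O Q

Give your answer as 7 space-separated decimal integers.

'I': A..Z range, ord('I') − ord('A') = 8
'/': index 63
'v': a..z range, 26 + ord('v') − ord('a') = 47
'j': a..z range, 26 + ord('j') − ord('a') = 35
'N': A..Z range, ord('N') − ord('A') = 13
'O': A..Z range, ord('O') − ord('A') = 14
'Q': A..Z range, ord('Q') − ord('A') = 16

Answer: 8 63 47 35 13 14 16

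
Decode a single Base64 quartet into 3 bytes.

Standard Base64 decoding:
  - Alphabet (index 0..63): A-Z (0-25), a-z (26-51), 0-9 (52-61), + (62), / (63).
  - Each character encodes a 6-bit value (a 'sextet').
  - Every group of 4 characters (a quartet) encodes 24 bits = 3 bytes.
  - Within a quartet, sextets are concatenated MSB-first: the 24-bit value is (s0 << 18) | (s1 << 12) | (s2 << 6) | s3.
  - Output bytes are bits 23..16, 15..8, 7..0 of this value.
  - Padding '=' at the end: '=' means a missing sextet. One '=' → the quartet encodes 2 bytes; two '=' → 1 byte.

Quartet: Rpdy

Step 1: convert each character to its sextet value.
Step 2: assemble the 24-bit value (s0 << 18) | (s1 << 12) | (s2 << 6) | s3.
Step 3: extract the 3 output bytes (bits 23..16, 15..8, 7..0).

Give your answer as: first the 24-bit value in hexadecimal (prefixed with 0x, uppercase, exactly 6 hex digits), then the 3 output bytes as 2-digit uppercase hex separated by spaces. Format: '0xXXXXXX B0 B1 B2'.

Sextets: R=17, p=41, d=29, y=50
24-bit: (17<<18) | (41<<12) | (29<<6) | 50
      = 0x440000 | 0x029000 | 0x000740 | 0x000032
      = 0x469772
Bytes: (v>>16)&0xFF=46, (v>>8)&0xFF=97, v&0xFF=72

Answer: 0x469772 46 97 72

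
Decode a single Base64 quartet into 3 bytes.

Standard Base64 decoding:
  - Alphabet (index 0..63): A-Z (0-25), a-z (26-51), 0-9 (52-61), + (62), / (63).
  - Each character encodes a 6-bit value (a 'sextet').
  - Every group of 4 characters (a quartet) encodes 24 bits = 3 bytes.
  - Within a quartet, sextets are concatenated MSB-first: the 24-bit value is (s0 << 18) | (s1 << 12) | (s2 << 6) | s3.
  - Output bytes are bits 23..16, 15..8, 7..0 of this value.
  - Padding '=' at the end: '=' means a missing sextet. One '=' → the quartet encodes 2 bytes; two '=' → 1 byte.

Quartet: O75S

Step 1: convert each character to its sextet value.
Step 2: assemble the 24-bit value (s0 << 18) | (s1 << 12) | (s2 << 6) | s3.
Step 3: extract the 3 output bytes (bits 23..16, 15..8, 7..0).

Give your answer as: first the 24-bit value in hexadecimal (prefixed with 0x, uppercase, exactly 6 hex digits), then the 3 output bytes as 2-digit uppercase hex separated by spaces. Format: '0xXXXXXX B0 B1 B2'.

Answer: 0x3BBE52 3B BE 52

Derivation:
Sextets: O=14, 7=59, 5=57, S=18
24-bit: (14<<18) | (59<<12) | (57<<6) | 18
      = 0x380000 | 0x03B000 | 0x000E40 | 0x000012
      = 0x3BBE52
Bytes: (v>>16)&0xFF=3B, (v>>8)&0xFF=BE, v&0xFF=52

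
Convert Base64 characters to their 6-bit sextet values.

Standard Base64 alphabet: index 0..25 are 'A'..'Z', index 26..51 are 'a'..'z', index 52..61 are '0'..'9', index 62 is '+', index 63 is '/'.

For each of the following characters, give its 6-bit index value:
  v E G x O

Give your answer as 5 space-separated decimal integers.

'v': a..z range, 26 + ord('v') − ord('a') = 47
'E': A..Z range, ord('E') − ord('A') = 4
'G': A..Z range, ord('G') − ord('A') = 6
'x': a..z range, 26 + ord('x') − ord('a') = 49
'O': A..Z range, ord('O') − ord('A') = 14

Answer: 47 4 6 49 14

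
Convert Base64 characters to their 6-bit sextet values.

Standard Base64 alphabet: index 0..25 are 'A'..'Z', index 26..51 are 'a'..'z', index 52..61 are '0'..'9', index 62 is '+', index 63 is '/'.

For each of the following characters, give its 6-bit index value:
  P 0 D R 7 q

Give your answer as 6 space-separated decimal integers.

Answer: 15 52 3 17 59 42

Derivation:
'P': A..Z range, ord('P') − ord('A') = 15
'0': 0..9 range, 52 + ord('0') − ord('0') = 52
'D': A..Z range, ord('D') − ord('A') = 3
'R': A..Z range, ord('R') − ord('A') = 17
'7': 0..9 range, 52 + ord('7') − ord('0') = 59
'q': a..z range, 26 + ord('q') − ord('a') = 42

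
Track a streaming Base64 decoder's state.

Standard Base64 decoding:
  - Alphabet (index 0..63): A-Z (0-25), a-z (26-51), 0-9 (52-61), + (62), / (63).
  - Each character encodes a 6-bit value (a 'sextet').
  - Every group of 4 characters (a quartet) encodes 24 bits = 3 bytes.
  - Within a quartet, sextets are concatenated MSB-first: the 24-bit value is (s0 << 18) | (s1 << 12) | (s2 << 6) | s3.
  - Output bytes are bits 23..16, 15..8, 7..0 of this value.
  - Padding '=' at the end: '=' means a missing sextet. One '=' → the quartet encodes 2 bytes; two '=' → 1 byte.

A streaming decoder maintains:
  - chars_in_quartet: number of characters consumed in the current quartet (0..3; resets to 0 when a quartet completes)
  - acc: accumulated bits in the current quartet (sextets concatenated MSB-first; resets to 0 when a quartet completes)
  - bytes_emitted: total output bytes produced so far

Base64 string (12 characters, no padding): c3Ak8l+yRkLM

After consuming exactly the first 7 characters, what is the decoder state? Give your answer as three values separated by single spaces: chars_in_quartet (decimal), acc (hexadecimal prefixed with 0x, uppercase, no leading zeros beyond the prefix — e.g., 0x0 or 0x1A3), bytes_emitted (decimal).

Answer: 3 0x3C97E 3

Derivation:
After char 0 ('c'=28): chars_in_quartet=1 acc=0x1C bytes_emitted=0
After char 1 ('3'=55): chars_in_quartet=2 acc=0x737 bytes_emitted=0
After char 2 ('A'=0): chars_in_quartet=3 acc=0x1CDC0 bytes_emitted=0
After char 3 ('k'=36): chars_in_quartet=4 acc=0x737024 -> emit 73 70 24, reset; bytes_emitted=3
After char 4 ('8'=60): chars_in_quartet=1 acc=0x3C bytes_emitted=3
After char 5 ('l'=37): chars_in_quartet=2 acc=0xF25 bytes_emitted=3
After char 6 ('+'=62): chars_in_quartet=3 acc=0x3C97E bytes_emitted=3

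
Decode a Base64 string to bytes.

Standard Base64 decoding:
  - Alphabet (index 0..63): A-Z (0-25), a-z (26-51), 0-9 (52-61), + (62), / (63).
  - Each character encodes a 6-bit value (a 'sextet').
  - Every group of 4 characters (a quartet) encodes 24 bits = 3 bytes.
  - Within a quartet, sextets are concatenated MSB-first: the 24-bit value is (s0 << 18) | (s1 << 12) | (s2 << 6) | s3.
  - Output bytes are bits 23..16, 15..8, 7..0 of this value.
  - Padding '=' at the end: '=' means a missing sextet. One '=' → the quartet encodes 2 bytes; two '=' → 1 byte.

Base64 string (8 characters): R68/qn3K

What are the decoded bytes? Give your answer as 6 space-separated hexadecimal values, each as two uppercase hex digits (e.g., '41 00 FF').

After char 0 ('R'=17): chars_in_quartet=1 acc=0x11 bytes_emitted=0
After char 1 ('6'=58): chars_in_quartet=2 acc=0x47A bytes_emitted=0
After char 2 ('8'=60): chars_in_quartet=3 acc=0x11EBC bytes_emitted=0
After char 3 ('/'=63): chars_in_quartet=4 acc=0x47AF3F -> emit 47 AF 3F, reset; bytes_emitted=3
After char 4 ('q'=42): chars_in_quartet=1 acc=0x2A bytes_emitted=3
After char 5 ('n'=39): chars_in_quartet=2 acc=0xAA7 bytes_emitted=3
After char 6 ('3'=55): chars_in_quartet=3 acc=0x2A9F7 bytes_emitted=3
After char 7 ('K'=10): chars_in_quartet=4 acc=0xAA7DCA -> emit AA 7D CA, reset; bytes_emitted=6

Answer: 47 AF 3F AA 7D CA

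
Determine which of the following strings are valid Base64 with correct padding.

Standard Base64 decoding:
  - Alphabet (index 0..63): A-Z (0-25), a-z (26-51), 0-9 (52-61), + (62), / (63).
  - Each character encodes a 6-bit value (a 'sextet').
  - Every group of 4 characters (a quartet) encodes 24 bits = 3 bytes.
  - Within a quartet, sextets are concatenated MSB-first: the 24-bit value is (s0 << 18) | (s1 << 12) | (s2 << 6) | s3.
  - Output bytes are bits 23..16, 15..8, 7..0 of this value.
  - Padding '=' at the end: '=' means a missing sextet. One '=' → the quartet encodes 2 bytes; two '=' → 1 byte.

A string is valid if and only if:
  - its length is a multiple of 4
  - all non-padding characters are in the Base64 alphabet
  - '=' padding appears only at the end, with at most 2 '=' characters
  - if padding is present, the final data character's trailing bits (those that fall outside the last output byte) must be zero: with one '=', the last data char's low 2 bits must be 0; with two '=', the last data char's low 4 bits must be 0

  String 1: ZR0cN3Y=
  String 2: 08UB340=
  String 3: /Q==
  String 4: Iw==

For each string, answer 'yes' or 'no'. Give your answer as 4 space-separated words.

String 1: 'ZR0cN3Y=' → valid
String 2: '08UB340=' → valid
String 3: '/Q==' → valid
String 4: 'Iw==' → valid

Answer: yes yes yes yes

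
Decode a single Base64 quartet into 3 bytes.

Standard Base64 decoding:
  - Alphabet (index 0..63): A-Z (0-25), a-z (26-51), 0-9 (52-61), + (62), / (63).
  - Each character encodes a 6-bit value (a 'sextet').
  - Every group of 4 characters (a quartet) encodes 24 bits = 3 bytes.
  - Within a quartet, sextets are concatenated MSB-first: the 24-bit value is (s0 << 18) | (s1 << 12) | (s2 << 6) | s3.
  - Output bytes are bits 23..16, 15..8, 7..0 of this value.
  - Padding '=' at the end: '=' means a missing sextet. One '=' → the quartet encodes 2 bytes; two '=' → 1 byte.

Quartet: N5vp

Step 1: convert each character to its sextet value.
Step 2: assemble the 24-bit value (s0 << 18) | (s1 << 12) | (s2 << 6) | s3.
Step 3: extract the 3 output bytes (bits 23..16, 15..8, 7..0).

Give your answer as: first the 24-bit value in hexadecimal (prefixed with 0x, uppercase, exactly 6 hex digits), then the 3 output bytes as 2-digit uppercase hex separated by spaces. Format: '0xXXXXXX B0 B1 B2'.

Sextets: N=13, 5=57, v=47, p=41
24-bit: (13<<18) | (57<<12) | (47<<6) | 41
      = 0x340000 | 0x039000 | 0x000BC0 | 0x000029
      = 0x379BE9
Bytes: (v>>16)&0xFF=37, (v>>8)&0xFF=9B, v&0xFF=E9

Answer: 0x379BE9 37 9B E9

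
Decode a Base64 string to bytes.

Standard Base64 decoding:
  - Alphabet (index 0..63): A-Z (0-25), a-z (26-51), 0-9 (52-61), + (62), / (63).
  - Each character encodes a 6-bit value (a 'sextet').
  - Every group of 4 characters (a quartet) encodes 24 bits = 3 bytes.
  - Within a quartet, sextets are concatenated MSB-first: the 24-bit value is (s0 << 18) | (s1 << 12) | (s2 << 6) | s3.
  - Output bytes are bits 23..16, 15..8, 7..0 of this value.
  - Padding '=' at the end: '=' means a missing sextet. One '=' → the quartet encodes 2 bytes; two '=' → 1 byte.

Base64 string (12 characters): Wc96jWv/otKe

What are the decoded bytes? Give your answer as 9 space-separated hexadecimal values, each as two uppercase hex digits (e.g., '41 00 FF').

After char 0 ('W'=22): chars_in_quartet=1 acc=0x16 bytes_emitted=0
After char 1 ('c'=28): chars_in_quartet=2 acc=0x59C bytes_emitted=0
After char 2 ('9'=61): chars_in_quartet=3 acc=0x1673D bytes_emitted=0
After char 3 ('6'=58): chars_in_quartet=4 acc=0x59CF7A -> emit 59 CF 7A, reset; bytes_emitted=3
After char 4 ('j'=35): chars_in_quartet=1 acc=0x23 bytes_emitted=3
After char 5 ('W'=22): chars_in_quartet=2 acc=0x8D6 bytes_emitted=3
After char 6 ('v'=47): chars_in_quartet=3 acc=0x235AF bytes_emitted=3
After char 7 ('/'=63): chars_in_quartet=4 acc=0x8D6BFF -> emit 8D 6B FF, reset; bytes_emitted=6
After char 8 ('o'=40): chars_in_quartet=1 acc=0x28 bytes_emitted=6
After char 9 ('t'=45): chars_in_quartet=2 acc=0xA2D bytes_emitted=6
After char 10 ('K'=10): chars_in_quartet=3 acc=0x28B4A bytes_emitted=6
After char 11 ('e'=30): chars_in_quartet=4 acc=0xA2D29E -> emit A2 D2 9E, reset; bytes_emitted=9

Answer: 59 CF 7A 8D 6B FF A2 D2 9E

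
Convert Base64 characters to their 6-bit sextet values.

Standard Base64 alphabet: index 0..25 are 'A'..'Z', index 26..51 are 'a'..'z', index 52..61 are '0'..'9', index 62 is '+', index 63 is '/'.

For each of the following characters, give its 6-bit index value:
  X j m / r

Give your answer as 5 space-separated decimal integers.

Answer: 23 35 38 63 43

Derivation:
'X': A..Z range, ord('X') − ord('A') = 23
'j': a..z range, 26 + ord('j') − ord('a') = 35
'm': a..z range, 26 + ord('m') − ord('a') = 38
'/': index 63
'r': a..z range, 26 + ord('r') − ord('a') = 43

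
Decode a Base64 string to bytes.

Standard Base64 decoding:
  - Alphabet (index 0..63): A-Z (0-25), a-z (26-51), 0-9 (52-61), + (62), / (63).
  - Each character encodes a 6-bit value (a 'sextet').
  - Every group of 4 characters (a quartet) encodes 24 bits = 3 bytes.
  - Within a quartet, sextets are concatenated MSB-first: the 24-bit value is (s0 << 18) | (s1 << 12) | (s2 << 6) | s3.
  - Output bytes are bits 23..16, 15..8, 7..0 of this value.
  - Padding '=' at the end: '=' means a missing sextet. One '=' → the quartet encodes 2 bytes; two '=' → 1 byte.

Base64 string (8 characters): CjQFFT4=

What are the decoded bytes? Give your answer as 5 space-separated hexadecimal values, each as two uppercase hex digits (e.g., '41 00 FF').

After char 0 ('C'=2): chars_in_quartet=1 acc=0x2 bytes_emitted=0
After char 1 ('j'=35): chars_in_quartet=2 acc=0xA3 bytes_emitted=0
After char 2 ('Q'=16): chars_in_quartet=3 acc=0x28D0 bytes_emitted=0
After char 3 ('F'=5): chars_in_quartet=4 acc=0xA3405 -> emit 0A 34 05, reset; bytes_emitted=3
After char 4 ('F'=5): chars_in_quartet=1 acc=0x5 bytes_emitted=3
After char 5 ('T'=19): chars_in_quartet=2 acc=0x153 bytes_emitted=3
After char 6 ('4'=56): chars_in_quartet=3 acc=0x54F8 bytes_emitted=3
Padding '=': partial quartet acc=0x54F8 -> emit 15 3E; bytes_emitted=5

Answer: 0A 34 05 15 3E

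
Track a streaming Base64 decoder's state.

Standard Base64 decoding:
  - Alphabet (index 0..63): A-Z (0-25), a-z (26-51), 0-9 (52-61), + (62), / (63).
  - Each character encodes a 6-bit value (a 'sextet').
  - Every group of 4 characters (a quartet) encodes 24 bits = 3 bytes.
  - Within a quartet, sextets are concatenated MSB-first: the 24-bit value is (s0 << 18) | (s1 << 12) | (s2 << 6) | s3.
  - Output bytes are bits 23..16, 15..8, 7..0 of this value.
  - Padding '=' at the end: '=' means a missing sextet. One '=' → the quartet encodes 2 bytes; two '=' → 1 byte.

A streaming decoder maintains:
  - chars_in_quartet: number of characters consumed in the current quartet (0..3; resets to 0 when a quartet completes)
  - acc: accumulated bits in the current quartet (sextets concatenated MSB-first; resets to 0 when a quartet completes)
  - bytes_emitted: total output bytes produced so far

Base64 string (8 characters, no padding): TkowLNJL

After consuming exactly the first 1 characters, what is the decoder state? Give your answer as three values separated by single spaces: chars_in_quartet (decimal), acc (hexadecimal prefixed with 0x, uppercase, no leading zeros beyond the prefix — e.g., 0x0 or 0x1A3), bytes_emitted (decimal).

Answer: 1 0x13 0

Derivation:
After char 0 ('T'=19): chars_in_quartet=1 acc=0x13 bytes_emitted=0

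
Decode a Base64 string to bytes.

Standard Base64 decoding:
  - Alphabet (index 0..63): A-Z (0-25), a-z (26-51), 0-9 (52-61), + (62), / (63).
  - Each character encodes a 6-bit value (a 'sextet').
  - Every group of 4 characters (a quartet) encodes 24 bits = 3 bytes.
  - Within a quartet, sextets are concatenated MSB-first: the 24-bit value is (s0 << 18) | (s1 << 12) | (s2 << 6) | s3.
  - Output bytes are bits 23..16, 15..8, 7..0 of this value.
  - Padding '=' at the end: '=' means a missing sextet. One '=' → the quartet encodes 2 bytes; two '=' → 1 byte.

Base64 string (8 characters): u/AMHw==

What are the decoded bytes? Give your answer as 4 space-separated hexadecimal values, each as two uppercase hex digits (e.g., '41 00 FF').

After char 0 ('u'=46): chars_in_quartet=1 acc=0x2E bytes_emitted=0
After char 1 ('/'=63): chars_in_quartet=2 acc=0xBBF bytes_emitted=0
After char 2 ('A'=0): chars_in_quartet=3 acc=0x2EFC0 bytes_emitted=0
After char 3 ('M'=12): chars_in_quartet=4 acc=0xBBF00C -> emit BB F0 0C, reset; bytes_emitted=3
After char 4 ('H'=7): chars_in_quartet=1 acc=0x7 bytes_emitted=3
After char 5 ('w'=48): chars_in_quartet=2 acc=0x1F0 bytes_emitted=3
Padding '==': partial quartet acc=0x1F0 -> emit 1F; bytes_emitted=4

Answer: BB F0 0C 1F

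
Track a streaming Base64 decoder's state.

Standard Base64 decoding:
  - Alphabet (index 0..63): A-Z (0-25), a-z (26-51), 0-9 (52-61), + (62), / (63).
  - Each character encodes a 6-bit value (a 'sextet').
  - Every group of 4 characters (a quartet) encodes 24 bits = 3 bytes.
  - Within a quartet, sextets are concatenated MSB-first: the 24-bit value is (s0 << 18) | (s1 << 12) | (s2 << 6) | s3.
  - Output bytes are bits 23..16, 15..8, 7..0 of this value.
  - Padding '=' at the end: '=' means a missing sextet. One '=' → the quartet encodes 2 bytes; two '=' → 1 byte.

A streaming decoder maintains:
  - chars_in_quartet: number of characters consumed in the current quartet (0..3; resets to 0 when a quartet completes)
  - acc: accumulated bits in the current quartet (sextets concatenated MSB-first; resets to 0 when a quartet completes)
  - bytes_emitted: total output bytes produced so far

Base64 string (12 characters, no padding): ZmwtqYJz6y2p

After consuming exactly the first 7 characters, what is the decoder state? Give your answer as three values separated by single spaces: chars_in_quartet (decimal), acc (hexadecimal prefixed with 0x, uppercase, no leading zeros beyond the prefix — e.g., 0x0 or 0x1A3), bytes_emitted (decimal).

Answer: 3 0x2A609 3

Derivation:
After char 0 ('Z'=25): chars_in_quartet=1 acc=0x19 bytes_emitted=0
After char 1 ('m'=38): chars_in_quartet=2 acc=0x666 bytes_emitted=0
After char 2 ('w'=48): chars_in_quartet=3 acc=0x199B0 bytes_emitted=0
After char 3 ('t'=45): chars_in_quartet=4 acc=0x666C2D -> emit 66 6C 2D, reset; bytes_emitted=3
After char 4 ('q'=42): chars_in_quartet=1 acc=0x2A bytes_emitted=3
After char 5 ('Y'=24): chars_in_quartet=2 acc=0xA98 bytes_emitted=3
After char 6 ('J'=9): chars_in_quartet=3 acc=0x2A609 bytes_emitted=3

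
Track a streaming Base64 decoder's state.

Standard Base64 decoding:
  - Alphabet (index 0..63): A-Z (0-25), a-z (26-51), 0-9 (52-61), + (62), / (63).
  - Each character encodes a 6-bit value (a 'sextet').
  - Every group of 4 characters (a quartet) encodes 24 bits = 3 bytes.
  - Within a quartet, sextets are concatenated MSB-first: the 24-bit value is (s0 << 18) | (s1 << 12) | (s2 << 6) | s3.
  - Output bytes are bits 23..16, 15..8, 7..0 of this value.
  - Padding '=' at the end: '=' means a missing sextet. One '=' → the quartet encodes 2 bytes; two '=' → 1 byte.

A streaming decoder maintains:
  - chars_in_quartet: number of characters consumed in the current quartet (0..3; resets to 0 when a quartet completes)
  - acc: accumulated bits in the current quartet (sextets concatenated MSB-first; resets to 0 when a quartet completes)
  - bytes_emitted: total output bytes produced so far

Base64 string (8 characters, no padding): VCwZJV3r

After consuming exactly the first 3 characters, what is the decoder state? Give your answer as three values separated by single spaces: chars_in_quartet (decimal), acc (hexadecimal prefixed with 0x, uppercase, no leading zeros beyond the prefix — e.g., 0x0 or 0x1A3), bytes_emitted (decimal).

After char 0 ('V'=21): chars_in_quartet=1 acc=0x15 bytes_emitted=0
After char 1 ('C'=2): chars_in_quartet=2 acc=0x542 bytes_emitted=0
After char 2 ('w'=48): chars_in_quartet=3 acc=0x150B0 bytes_emitted=0

Answer: 3 0x150B0 0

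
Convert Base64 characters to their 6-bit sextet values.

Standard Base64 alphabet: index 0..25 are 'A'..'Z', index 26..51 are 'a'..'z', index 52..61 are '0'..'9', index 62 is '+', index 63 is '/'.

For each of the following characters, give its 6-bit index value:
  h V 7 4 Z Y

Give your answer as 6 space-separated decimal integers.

Answer: 33 21 59 56 25 24

Derivation:
'h': a..z range, 26 + ord('h') − ord('a') = 33
'V': A..Z range, ord('V') − ord('A') = 21
'7': 0..9 range, 52 + ord('7') − ord('0') = 59
'4': 0..9 range, 52 + ord('4') − ord('0') = 56
'Z': A..Z range, ord('Z') − ord('A') = 25
'Y': A..Z range, ord('Y') − ord('A') = 24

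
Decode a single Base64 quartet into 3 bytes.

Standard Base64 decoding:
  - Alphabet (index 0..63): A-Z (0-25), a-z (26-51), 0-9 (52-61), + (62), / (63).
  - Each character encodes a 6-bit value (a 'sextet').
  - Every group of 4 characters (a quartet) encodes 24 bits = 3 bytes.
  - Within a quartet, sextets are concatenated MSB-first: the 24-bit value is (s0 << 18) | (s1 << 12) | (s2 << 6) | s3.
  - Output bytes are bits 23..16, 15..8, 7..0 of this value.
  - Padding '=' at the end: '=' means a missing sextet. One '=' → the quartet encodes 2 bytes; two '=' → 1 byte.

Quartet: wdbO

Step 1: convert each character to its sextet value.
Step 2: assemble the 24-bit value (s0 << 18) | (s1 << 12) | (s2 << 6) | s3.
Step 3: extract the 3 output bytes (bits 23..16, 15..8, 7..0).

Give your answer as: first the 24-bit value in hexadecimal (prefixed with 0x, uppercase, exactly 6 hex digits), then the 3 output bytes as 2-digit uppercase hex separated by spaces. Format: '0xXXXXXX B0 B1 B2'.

Answer: 0xC1D6CE C1 D6 CE

Derivation:
Sextets: w=48, d=29, b=27, O=14
24-bit: (48<<18) | (29<<12) | (27<<6) | 14
      = 0xC00000 | 0x01D000 | 0x0006C0 | 0x00000E
      = 0xC1D6CE
Bytes: (v>>16)&0xFF=C1, (v>>8)&0xFF=D6, v&0xFF=CE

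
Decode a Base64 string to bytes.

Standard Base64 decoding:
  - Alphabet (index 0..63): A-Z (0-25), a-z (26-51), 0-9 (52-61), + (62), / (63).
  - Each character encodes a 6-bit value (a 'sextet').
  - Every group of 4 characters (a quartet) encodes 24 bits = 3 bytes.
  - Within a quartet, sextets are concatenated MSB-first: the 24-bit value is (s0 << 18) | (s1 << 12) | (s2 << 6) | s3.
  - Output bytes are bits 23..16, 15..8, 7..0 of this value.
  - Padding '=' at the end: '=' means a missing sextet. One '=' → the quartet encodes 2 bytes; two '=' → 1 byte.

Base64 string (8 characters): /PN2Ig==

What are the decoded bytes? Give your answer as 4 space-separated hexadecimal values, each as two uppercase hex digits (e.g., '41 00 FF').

Answer: FC F3 76 22

Derivation:
After char 0 ('/'=63): chars_in_quartet=1 acc=0x3F bytes_emitted=0
After char 1 ('P'=15): chars_in_quartet=2 acc=0xFCF bytes_emitted=0
After char 2 ('N'=13): chars_in_quartet=3 acc=0x3F3CD bytes_emitted=0
After char 3 ('2'=54): chars_in_quartet=4 acc=0xFCF376 -> emit FC F3 76, reset; bytes_emitted=3
After char 4 ('I'=8): chars_in_quartet=1 acc=0x8 bytes_emitted=3
After char 5 ('g'=32): chars_in_quartet=2 acc=0x220 bytes_emitted=3
Padding '==': partial quartet acc=0x220 -> emit 22; bytes_emitted=4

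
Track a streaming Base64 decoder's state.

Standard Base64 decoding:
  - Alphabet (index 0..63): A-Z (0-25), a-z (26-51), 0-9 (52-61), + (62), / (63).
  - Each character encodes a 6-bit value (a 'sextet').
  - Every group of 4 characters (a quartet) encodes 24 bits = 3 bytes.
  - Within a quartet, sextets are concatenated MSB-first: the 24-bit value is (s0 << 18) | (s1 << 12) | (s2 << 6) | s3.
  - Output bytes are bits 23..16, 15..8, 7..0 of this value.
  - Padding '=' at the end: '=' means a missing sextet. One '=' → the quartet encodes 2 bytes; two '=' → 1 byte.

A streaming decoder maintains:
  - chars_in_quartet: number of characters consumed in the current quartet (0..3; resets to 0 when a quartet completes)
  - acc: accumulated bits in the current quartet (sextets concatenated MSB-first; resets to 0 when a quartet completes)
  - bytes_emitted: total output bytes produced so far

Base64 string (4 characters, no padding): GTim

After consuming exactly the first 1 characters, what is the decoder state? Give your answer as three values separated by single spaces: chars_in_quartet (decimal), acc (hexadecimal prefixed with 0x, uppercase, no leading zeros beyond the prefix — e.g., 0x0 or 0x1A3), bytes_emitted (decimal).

After char 0 ('G'=6): chars_in_quartet=1 acc=0x6 bytes_emitted=0

Answer: 1 0x6 0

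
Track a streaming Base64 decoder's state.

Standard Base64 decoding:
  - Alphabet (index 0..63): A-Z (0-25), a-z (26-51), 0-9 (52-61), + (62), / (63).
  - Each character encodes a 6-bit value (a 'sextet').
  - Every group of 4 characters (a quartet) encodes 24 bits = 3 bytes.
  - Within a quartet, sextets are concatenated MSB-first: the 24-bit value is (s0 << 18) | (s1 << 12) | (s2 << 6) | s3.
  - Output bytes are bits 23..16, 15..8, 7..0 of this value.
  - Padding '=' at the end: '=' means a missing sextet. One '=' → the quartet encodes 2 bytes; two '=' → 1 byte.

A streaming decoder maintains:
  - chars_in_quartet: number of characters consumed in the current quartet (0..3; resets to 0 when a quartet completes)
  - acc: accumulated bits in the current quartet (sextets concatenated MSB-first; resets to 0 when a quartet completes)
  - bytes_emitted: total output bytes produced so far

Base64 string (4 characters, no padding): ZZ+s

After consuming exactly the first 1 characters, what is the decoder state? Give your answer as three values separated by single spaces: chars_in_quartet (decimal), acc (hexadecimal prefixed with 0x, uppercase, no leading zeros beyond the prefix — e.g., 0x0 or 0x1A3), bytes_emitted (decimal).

Answer: 1 0x19 0

Derivation:
After char 0 ('Z'=25): chars_in_quartet=1 acc=0x19 bytes_emitted=0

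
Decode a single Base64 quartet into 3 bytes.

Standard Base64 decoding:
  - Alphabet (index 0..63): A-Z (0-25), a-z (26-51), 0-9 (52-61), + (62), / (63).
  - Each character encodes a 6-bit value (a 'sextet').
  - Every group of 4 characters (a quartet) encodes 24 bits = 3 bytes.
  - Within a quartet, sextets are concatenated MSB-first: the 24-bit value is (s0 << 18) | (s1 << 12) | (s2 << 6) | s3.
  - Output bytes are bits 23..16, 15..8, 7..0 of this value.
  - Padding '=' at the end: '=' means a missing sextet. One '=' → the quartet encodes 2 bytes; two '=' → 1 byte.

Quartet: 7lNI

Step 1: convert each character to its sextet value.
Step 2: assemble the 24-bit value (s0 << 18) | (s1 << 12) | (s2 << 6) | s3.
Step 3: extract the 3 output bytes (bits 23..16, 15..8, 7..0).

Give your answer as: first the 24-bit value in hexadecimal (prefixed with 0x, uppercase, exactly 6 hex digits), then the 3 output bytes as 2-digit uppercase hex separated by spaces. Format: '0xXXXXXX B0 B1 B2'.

Sextets: 7=59, l=37, N=13, I=8
24-bit: (59<<18) | (37<<12) | (13<<6) | 8
      = 0xEC0000 | 0x025000 | 0x000340 | 0x000008
      = 0xEE5348
Bytes: (v>>16)&0xFF=EE, (v>>8)&0xFF=53, v&0xFF=48

Answer: 0xEE5348 EE 53 48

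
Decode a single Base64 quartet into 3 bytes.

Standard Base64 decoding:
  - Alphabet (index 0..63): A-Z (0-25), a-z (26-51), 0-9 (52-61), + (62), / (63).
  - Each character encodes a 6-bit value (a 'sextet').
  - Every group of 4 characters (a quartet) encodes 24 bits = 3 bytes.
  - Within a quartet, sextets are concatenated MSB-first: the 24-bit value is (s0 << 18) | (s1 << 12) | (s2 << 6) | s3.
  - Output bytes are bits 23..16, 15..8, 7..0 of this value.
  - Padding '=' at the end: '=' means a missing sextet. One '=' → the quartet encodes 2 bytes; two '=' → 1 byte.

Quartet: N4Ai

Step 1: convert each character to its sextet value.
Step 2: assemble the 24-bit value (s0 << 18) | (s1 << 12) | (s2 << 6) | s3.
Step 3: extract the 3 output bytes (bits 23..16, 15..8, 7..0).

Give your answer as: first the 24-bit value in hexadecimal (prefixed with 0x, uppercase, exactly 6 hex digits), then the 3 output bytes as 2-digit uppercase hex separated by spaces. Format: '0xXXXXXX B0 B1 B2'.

Answer: 0x378022 37 80 22

Derivation:
Sextets: N=13, 4=56, A=0, i=34
24-bit: (13<<18) | (56<<12) | (0<<6) | 34
      = 0x340000 | 0x038000 | 0x000000 | 0x000022
      = 0x378022
Bytes: (v>>16)&0xFF=37, (v>>8)&0xFF=80, v&0xFF=22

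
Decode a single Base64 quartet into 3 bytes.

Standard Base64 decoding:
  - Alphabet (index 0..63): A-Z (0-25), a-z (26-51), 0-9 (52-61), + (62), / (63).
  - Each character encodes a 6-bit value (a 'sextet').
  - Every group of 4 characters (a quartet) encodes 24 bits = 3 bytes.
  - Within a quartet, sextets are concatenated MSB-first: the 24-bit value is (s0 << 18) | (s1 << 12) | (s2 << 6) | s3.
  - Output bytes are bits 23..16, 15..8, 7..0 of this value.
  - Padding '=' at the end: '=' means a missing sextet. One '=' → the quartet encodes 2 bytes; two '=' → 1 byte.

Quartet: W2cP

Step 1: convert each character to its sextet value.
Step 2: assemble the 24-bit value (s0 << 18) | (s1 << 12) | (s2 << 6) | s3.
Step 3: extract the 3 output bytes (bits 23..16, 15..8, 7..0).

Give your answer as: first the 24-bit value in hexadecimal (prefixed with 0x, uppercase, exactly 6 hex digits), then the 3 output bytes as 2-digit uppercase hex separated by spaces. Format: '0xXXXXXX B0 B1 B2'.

Answer: 0x5B670F 5B 67 0F

Derivation:
Sextets: W=22, 2=54, c=28, P=15
24-bit: (22<<18) | (54<<12) | (28<<6) | 15
      = 0x580000 | 0x036000 | 0x000700 | 0x00000F
      = 0x5B670F
Bytes: (v>>16)&0xFF=5B, (v>>8)&0xFF=67, v&0xFF=0F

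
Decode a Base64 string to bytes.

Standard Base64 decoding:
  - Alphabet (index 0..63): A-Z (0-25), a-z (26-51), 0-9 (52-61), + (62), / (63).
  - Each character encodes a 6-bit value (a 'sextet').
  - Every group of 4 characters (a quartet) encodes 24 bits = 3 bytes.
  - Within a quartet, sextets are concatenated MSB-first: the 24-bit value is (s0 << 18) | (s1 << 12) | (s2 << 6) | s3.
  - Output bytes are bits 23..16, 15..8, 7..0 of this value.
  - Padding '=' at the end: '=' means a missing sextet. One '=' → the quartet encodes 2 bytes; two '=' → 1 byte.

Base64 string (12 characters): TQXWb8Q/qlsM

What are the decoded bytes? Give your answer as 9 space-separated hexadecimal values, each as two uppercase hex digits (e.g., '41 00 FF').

After char 0 ('T'=19): chars_in_quartet=1 acc=0x13 bytes_emitted=0
After char 1 ('Q'=16): chars_in_quartet=2 acc=0x4D0 bytes_emitted=0
After char 2 ('X'=23): chars_in_quartet=3 acc=0x13417 bytes_emitted=0
After char 3 ('W'=22): chars_in_quartet=4 acc=0x4D05D6 -> emit 4D 05 D6, reset; bytes_emitted=3
After char 4 ('b'=27): chars_in_quartet=1 acc=0x1B bytes_emitted=3
After char 5 ('8'=60): chars_in_quartet=2 acc=0x6FC bytes_emitted=3
After char 6 ('Q'=16): chars_in_quartet=3 acc=0x1BF10 bytes_emitted=3
After char 7 ('/'=63): chars_in_quartet=4 acc=0x6FC43F -> emit 6F C4 3F, reset; bytes_emitted=6
After char 8 ('q'=42): chars_in_quartet=1 acc=0x2A bytes_emitted=6
After char 9 ('l'=37): chars_in_quartet=2 acc=0xAA5 bytes_emitted=6
After char 10 ('s'=44): chars_in_quartet=3 acc=0x2A96C bytes_emitted=6
After char 11 ('M'=12): chars_in_quartet=4 acc=0xAA5B0C -> emit AA 5B 0C, reset; bytes_emitted=9

Answer: 4D 05 D6 6F C4 3F AA 5B 0C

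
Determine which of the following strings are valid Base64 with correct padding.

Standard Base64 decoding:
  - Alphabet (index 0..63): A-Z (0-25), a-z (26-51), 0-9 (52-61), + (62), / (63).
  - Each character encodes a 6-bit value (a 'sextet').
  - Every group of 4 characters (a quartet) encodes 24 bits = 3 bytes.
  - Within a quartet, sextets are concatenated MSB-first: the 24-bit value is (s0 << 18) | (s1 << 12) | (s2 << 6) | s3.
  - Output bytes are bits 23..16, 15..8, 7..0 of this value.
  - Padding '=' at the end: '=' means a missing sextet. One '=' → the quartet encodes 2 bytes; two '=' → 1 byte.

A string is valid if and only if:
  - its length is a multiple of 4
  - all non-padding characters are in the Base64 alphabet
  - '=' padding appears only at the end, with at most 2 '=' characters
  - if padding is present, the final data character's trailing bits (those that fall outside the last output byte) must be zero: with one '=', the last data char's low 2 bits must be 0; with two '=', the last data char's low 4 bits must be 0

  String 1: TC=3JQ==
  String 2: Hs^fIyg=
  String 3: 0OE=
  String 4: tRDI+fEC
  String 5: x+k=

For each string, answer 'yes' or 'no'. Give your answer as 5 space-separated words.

Answer: no no yes yes yes

Derivation:
String 1: 'TC=3JQ==' → invalid (bad char(s): ['=']; '=' in middle)
String 2: 'Hs^fIyg=' → invalid (bad char(s): ['^'])
String 3: '0OE=' → valid
String 4: 'tRDI+fEC' → valid
String 5: 'x+k=' → valid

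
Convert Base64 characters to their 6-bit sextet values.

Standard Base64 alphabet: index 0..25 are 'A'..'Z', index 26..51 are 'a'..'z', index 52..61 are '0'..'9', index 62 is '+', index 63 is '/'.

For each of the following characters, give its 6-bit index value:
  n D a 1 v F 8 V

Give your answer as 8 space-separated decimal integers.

'n': a..z range, 26 + ord('n') − ord('a') = 39
'D': A..Z range, ord('D') − ord('A') = 3
'a': a..z range, 26 + ord('a') − ord('a') = 26
'1': 0..9 range, 52 + ord('1') − ord('0') = 53
'v': a..z range, 26 + ord('v') − ord('a') = 47
'F': A..Z range, ord('F') − ord('A') = 5
'8': 0..9 range, 52 + ord('8') − ord('0') = 60
'V': A..Z range, ord('V') − ord('A') = 21

Answer: 39 3 26 53 47 5 60 21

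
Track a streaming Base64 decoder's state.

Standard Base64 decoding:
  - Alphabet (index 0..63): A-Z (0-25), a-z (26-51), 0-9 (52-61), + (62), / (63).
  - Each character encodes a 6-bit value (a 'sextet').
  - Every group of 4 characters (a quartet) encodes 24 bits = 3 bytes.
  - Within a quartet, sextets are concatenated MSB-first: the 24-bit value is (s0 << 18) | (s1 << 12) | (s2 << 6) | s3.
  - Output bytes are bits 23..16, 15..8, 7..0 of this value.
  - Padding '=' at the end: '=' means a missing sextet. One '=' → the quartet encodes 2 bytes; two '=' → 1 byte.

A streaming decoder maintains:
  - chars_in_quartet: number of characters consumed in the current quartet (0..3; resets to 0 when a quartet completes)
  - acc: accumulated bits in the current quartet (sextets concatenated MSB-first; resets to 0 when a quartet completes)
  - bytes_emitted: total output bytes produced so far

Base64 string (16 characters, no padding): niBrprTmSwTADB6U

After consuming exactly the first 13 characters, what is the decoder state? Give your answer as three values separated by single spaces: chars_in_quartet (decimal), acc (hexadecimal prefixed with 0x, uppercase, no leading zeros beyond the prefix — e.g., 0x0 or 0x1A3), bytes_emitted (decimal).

Answer: 1 0x3 9

Derivation:
After char 0 ('n'=39): chars_in_quartet=1 acc=0x27 bytes_emitted=0
After char 1 ('i'=34): chars_in_quartet=2 acc=0x9E2 bytes_emitted=0
After char 2 ('B'=1): chars_in_quartet=3 acc=0x27881 bytes_emitted=0
After char 3 ('r'=43): chars_in_quartet=4 acc=0x9E206B -> emit 9E 20 6B, reset; bytes_emitted=3
After char 4 ('p'=41): chars_in_quartet=1 acc=0x29 bytes_emitted=3
After char 5 ('r'=43): chars_in_quartet=2 acc=0xA6B bytes_emitted=3
After char 6 ('T'=19): chars_in_quartet=3 acc=0x29AD3 bytes_emitted=3
After char 7 ('m'=38): chars_in_quartet=4 acc=0xA6B4E6 -> emit A6 B4 E6, reset; bytes_emitted=6
After char 8 ('S'=18): chars_in_quartet=1 acc=0x12 bytes_emitted=6
After char 9 ('w'=48): chars_in_quartet=2 acc=0x4B0 bytes_emitted=6
After char 10 ('T'=19): chars_in_quartet=3 acc=0x12C13 bytes_emitted=6
After char 11 ('A'=0): chars_in_quartet=4 acc=0x4B04C0 -> emit 4B 04 C0, reset; bytes_emitted=9
After char 12 ('D'=3): chars_in_quartet=1 acc=0x3 bytes_emitted=9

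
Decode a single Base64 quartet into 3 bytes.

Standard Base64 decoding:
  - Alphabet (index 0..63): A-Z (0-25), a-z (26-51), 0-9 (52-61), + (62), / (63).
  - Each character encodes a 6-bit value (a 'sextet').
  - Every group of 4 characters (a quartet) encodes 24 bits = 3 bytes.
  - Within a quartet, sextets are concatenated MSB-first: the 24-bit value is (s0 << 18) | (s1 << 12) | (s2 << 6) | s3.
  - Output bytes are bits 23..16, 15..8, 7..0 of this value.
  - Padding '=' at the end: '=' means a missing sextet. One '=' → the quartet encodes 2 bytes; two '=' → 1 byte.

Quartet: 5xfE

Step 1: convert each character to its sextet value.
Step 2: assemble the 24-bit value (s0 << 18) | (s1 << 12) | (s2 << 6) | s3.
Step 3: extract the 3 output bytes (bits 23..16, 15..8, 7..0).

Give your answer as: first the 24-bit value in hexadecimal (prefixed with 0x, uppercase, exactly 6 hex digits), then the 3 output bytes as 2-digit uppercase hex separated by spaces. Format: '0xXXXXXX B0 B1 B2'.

Sextets: 5=57, x=49, f=31, E=4
24-bit: (57<<18) | (49<<12) | (31<<6) | 4
      = 0xE40000 | 0x031000 | 0x0007C0 | 0x000004
      = 0xE717C4
Bytes: (v>>16)&0xFF=E7, (v>>8)&0xFF=17, v&0xFF=C4

Answer: 0xE717C4 E7 17 C4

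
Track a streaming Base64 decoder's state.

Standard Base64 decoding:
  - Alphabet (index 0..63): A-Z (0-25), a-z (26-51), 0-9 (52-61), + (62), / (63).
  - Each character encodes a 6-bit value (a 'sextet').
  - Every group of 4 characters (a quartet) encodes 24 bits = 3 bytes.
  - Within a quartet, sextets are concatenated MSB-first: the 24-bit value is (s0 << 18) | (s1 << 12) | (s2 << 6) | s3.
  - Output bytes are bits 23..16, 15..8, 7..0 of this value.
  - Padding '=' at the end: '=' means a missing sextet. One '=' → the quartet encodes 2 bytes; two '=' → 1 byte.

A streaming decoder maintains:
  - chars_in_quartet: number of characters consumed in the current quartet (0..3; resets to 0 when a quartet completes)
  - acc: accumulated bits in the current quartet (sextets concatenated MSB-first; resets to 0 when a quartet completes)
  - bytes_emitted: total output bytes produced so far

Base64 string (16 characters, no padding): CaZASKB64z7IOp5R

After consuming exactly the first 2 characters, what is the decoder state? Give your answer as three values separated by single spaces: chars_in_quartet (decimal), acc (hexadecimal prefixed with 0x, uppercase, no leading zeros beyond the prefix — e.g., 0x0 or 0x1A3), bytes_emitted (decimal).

Answer: 2 0x9A 0

Derivation:
After char 0 ('C'=2): chars_in_quartet=1 acc=0x2 bytes_emitted=0
After char 1 ('a'=26): chars_in_quartet=2 acc=0x9A bytes_emitted=0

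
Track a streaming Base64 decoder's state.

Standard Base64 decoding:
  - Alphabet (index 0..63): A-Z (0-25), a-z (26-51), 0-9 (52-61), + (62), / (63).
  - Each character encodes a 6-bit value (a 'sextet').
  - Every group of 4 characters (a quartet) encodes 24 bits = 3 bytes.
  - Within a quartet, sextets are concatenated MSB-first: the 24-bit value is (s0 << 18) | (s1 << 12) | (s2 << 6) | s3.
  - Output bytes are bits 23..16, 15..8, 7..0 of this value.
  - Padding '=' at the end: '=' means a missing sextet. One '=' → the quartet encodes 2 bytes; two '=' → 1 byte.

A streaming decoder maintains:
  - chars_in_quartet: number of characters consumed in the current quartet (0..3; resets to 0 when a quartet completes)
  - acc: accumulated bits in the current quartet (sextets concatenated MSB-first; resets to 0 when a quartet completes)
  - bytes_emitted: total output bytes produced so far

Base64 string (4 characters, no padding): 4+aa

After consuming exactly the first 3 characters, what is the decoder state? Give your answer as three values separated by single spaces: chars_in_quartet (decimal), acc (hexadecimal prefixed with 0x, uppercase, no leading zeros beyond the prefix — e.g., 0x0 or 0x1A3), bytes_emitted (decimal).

Answer: 3 0x38F9A 0

Derivation:
After char 0 ('4'=56): chars_in_quartet=1 acc=0x38 bytes_emitted=0
After char 1 ('+'=62): chars_in_quartet=2 acc=0xE3E bytes_emitted=0
After char 2 ('a'=26): chars_in_quartet=3 acc=0x38F9A bytes_emitted=0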